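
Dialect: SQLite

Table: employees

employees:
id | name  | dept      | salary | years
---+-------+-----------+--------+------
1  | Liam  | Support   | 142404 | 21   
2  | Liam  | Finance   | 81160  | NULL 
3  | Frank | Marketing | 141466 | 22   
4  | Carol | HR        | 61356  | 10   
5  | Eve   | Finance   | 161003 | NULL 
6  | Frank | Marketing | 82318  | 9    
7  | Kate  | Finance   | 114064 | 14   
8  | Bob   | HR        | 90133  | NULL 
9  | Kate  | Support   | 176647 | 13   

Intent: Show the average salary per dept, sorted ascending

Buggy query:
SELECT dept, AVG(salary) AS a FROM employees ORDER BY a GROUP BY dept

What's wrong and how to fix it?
Bug: ORDER BY appears before GROUP BY; SQL clause order requires GROUP BY first

Fix: Move ORDER BY to the end, after GROUP BY

Corrected query:
SELECT dept, AVG(salary) AS a FROM employees GROUP BY dept ORDER BY a

Result:
dept      | a            
----------+--------------
HR        | 75744.5      
Marketing | 111892       
Finance   | 118742.333333
Support   | 159525.5     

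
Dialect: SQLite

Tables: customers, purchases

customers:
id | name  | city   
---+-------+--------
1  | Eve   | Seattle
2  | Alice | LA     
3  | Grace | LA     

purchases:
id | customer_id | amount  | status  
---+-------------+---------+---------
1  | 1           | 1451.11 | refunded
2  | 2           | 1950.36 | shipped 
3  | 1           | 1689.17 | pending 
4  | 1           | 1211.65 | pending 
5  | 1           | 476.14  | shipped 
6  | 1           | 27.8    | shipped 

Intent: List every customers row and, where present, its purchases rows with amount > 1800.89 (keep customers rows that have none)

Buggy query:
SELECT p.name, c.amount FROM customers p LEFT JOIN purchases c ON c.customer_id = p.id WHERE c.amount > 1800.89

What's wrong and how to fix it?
Bug: Filtering c.amount in WHERE discards the NULL rows produced by LEFT JOIN, turning it into an inner join

Fix: Move the right-table condition into the ON clause so unmatched parents are kept

Corrected query:
SELECT p.name, c.amount FROM customers p LEFT JOIN purchases c ON c.customer_id = p.id AND c.amount > 1800.89

Result:
name  | amount 
------+--------
Eve   | NULL   
Alice | 1950.36
Grace | NULL   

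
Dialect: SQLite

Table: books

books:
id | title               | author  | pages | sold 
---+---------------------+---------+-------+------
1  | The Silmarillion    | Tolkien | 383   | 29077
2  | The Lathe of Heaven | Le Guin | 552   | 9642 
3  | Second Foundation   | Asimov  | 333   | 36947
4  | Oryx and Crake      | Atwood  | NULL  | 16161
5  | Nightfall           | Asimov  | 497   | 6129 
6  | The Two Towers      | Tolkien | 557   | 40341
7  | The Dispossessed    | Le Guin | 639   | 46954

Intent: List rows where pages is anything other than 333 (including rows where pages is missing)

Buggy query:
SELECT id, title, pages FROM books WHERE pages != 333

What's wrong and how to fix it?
Bug: 'pages != 333' is unknown when pages is NULL, so NULL rows are silently excluded

Fix: Handle NULL separately with IS NULL alongside the inequality

Corrected query:
SELECT id, title, pages FROM books WHERE pages != 333 OR pages IS NULL

Result:
id | title               | pages
---+---------------------+------
1  | The Silmarillion    | 383  
2  | The Lathe of Heaven | 552  
4  | Oryx and Crake      | NULL 
5  | Nightfall           | 497  
6  | The Two Towers      | 557  
7  | The Dispossessed    | 639  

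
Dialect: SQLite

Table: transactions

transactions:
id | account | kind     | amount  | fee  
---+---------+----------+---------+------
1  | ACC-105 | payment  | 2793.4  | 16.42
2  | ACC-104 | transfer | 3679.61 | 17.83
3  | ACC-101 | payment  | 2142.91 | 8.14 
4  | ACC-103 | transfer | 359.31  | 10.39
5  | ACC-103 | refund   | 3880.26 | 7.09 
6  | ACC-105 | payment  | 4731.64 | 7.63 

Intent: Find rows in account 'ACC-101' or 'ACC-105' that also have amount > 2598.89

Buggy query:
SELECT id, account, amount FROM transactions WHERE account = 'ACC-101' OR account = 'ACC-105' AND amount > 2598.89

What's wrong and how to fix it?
Bug: Without parentheses, AND is evaluated before OR, so the amount filter only applies to the 'ACC-105' branch

Fix: Group the OR with parentheses (or use IN), then AND the threshold

Corrected query:
SELECT id, account, amount FROM transactions WHERE (account = 'ACC-101' OR account = 'ACC-105') AND amount > 2598.89

Result:
id | account | amount 
---+---------+--------
1  | ACC-105 | 2793.4 
6  | ACC-105 | 4731.64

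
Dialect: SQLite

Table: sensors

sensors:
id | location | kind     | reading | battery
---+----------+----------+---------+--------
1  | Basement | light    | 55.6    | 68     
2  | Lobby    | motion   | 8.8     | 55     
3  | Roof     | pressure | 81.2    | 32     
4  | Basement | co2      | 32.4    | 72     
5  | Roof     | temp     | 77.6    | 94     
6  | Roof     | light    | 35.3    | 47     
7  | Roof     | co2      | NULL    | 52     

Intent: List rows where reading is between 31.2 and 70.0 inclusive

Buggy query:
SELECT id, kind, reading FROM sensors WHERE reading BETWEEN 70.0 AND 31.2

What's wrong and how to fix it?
Bug: The bounds are reversed; BETWEEN a AND b requires a <= b to match anything

Fix: Swap the bounds so the smaller value comes first

Corrected query:
SELECT id, kind, reading FROM sensors WHERE reading BETWEEN 31.2 AND 70.0

Result:
id | kind  | reading
---+-------+--------
1  | light | 55.6   
4  | co2   | 32.4   
6  | light | 35.3   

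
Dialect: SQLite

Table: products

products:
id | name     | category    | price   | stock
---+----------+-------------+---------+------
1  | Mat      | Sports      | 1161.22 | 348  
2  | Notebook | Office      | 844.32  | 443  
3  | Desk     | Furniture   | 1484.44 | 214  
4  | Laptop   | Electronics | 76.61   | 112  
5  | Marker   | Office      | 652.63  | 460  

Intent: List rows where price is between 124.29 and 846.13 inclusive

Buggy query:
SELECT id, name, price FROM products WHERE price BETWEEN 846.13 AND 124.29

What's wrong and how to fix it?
Bug: The bounds are reversed; BETWEEN a AND b requires a <= b to match anything

Fix: Write BETWEEN 124.29 AND 846.13

Corrected query:
SELECT id, name, price FROM products WHERE price BETWEEN 124.29 AND 846.13

Result:
id | name     | price 
---+----------+-------
2  | Notebook | 844.32
5  | Marker   | 652.63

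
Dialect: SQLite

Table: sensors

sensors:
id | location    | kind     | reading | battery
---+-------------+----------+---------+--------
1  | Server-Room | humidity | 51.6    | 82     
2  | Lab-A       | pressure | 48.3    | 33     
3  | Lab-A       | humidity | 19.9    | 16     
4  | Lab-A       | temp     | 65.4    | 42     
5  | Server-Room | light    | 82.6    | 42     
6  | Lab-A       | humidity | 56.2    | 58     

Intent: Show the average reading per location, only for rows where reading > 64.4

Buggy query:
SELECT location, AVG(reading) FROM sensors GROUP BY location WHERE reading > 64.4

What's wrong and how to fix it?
Bug: Row-level WHERE must come before GROUP BY in the clause order

Fix: Move the WHERE clause before GROUP BY

Corrected query:
SELECT location, AVG(reading) FROM sensors WHERE reading > 64.4 GROUP BY location

Result:
location    | AVG(reading)
------------+-------------
Lab-A       | 65.4        
Server-Room | 82.6        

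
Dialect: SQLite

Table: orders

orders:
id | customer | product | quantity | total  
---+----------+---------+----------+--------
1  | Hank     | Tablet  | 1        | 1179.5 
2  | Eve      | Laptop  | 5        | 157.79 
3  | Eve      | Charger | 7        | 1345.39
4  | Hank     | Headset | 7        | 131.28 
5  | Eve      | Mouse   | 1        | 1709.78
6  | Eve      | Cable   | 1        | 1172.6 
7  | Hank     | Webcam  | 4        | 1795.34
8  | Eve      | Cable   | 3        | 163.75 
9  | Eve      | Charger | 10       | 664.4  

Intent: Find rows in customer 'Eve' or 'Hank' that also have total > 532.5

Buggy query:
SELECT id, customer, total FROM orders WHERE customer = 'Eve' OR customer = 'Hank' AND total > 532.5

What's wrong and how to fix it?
Bug: Without parentheses, AND is evaluated before OR, so the total filter only applies to the 'Hank' branch

Fix: Group the OR with parentheses (or use IN), then AND the threshold

Corrected query:
SELECT id, customer, total FROM orders WHERE (customer = 'Eve' OR customer = 'Hank') AND total > 532.5

Result:
id | customer | total  
---+----------+--------
1  | Hank     | 1179.5 
3  | Eve      | 1345.39
5  | Eve      | 1709.78
6  | Eve      | 1172.6 
7  | Hank     | 1795.34
9  | Eve      | 664.4  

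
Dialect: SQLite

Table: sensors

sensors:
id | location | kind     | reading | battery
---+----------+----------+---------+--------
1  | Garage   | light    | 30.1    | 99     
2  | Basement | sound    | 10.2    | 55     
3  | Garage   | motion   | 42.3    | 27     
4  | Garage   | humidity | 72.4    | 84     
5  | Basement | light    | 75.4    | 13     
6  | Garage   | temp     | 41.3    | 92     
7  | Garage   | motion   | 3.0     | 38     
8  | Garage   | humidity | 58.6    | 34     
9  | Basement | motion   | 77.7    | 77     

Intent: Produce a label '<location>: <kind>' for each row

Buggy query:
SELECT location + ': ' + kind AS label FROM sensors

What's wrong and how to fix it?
Bug: '+' is numeric addition; on text columns SQLite converts them to 0 instead of concatenating

Fix: Replace + with || to concatenate text

Corrected query:
SELECT location || ': ' || kind AS label FROM sensors

Result:
label           
----------------
Garage: light   
Basement: sound 
Garage: motion  
Garage: humidity
Basement: light 
Garage: temp    
Garage: motion  
Garage: humidity
Basement: motion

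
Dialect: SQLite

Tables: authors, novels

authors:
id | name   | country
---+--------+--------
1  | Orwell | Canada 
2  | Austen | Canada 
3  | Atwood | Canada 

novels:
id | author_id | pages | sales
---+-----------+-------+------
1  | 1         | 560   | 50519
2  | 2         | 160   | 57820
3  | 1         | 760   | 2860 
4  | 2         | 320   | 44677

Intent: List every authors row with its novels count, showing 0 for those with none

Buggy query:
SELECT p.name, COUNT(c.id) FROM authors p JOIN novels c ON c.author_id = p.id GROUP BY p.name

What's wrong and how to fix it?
Bug: INNER JOIN drops authors rows that have no matching novels rows

Fix: Switch to LEFT JOIN to retain unmatched parent rows

Corrected query:
SELECT p.name, COUNT(c.id) FROM authors p LEFT JOIN novels c ON c.author_id = p.id GROUP BY p.name

Result:
name   | COUNT(c.id)
-------+------------
Atwood | 0          
Austen | 2          
Orwell | 2          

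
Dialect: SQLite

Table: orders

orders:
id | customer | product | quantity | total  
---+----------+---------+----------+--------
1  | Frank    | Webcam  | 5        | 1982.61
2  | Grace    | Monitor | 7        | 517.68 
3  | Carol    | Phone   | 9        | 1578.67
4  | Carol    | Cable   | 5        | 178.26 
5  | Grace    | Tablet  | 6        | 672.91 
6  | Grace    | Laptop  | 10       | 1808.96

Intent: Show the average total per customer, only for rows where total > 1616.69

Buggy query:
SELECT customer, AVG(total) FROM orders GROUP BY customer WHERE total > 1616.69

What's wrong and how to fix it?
Bug: WHERE cannot follow GROUP BY

Fix: Place WHERE between FROM and GROUP BY

Corrected query:
SELECT customer, AVG(total) FROM orders WHERE total > 1616.69 GROUP BY customer

Result:
customer | AVG(total)
---------+-----------
Frank    | 1982.61   
Grace    | 1808.96   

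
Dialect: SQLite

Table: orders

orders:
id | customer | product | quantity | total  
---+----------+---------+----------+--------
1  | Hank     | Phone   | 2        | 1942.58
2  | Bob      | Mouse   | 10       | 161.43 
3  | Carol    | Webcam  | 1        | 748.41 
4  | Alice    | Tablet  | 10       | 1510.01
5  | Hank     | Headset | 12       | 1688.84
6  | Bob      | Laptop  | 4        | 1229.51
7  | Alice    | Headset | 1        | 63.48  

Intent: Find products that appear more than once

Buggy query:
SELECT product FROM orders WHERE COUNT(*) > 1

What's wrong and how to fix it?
Bug: WHERE can't reference COUNT(*); aggregates are computed after WHERE

Fix: Group first, then use HAVING for the count condition

Corrected query:
SELECT product FROM orders GROUP BY product HAVING COUNT(*) > 1

Result:
product
-------
Headset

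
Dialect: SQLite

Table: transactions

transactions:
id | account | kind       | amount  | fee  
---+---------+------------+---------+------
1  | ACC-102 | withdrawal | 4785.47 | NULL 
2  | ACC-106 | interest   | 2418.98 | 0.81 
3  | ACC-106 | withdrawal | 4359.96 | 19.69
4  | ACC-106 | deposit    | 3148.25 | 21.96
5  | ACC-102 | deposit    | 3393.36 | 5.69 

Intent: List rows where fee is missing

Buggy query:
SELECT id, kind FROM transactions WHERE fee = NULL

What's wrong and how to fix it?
Bug: Comparing to NULL with '=' never matches; NULL = NULL is unknown, not true

Fix: Use IS NULL to test for NULL

Corrected query:
SELECT id, kind FROM transactions WHERE fee IS NULL

Result:
id | kind      
---+-----------
1  | withdrawal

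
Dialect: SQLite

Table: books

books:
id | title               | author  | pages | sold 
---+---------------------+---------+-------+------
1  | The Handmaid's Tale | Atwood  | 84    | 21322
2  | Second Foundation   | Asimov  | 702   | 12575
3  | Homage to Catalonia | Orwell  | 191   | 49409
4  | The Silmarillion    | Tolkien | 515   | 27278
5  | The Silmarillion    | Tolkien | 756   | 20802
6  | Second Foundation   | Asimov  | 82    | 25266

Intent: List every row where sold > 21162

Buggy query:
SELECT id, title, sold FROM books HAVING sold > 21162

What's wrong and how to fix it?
Bug: This is a non-aggregate query (no GROUP BY, no aggregates), so in SQLite the HAVING clause is invalid here; a row-level condition belongs in WHERE

Fix: Use WHERE for row-level filtering

Corrected query:
SELECT id, title, sold FROM books WHERE sold > 21162

Result:
id | title               | sold 
---+---------------------+------
1  | The Handmaid's Tale | 21322
3  | Homage to Catalonia | 49409
4  | The Silmarillion    | 27278
6  | Second Foundation   | 25266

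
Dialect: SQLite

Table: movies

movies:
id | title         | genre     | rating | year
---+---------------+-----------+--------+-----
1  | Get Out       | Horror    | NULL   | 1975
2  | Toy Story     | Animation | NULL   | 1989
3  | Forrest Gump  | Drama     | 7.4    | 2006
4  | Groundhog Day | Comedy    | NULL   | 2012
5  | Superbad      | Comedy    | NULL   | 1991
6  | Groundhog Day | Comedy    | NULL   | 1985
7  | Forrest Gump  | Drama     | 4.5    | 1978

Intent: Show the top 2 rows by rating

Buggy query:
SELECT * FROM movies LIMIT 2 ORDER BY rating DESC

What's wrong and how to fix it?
Bug: LIMIT must come after ORDER BY

Fix: Swap the clauses: ORDER BY first, then LIMIT

Corrected query:
SELECT * FROM movies ORDER BY rating DESC LIMIT 2

Result:
id | title        | genre | rating | year
---+--------------+-------+--------+-----
3  | Forrest Gump | Drama | 7.4    | 2006
7  | Forrest Gump | Drama | 4.5    | 1978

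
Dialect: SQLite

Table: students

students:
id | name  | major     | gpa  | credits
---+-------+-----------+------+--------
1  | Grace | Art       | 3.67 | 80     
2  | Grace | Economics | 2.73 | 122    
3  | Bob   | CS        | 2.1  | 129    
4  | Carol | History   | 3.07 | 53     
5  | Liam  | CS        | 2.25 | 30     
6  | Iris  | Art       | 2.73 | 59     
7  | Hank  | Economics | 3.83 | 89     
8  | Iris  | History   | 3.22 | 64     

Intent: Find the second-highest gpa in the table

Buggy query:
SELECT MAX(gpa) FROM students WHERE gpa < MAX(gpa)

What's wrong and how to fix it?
Bug: The inner MAX is an aggregate inside WHERE, which is not allowed

Fix: Put the inner MAX in a scalar subquery

Corrected query:
SELECT MAX(gpa) FROM students WHERE gpa < (SELECT MAX(gpa) FROM students)

Result:
MAX(gpa)
--------
3.67    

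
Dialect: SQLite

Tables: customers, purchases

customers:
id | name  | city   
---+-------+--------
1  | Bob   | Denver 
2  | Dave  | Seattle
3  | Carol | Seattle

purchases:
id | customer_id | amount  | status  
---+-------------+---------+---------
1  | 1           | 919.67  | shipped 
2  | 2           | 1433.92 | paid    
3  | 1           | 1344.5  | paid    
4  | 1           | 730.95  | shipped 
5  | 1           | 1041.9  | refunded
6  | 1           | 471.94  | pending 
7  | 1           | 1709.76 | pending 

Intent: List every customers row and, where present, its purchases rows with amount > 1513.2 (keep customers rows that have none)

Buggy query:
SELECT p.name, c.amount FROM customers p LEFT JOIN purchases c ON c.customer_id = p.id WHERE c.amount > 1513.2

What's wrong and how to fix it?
Bug: Filtering c.amount in WHERE discards the NULL rows produced by LEFT JOIN, turning it into an inner join

Fix: Move the right-table condition into the ON clause so unmatched parents are kept

Corrected query:
SELECT p.name, c.amount FROM customers p LEFT JOIN purchases c ON c.customer_id = p.id AND c.amount > 1513.2

Result:
name  | amount 
------+--------
Bob   | 1709.76
Dave  | NULL   
Carol | NULL   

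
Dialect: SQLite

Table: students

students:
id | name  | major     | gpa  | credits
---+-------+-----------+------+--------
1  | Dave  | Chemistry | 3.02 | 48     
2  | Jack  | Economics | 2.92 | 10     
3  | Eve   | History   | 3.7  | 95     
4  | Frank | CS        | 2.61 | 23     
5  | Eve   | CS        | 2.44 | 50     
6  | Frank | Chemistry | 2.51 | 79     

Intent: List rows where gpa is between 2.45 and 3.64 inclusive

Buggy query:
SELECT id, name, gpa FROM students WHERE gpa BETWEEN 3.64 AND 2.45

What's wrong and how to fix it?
Bug: BETWEEN expects the lower bound first; with 3.64 AND 2.45 the range is empty

Fix: Swap the bounds so the smaller value comes first

Corrected query:
SELECT id, name, gpa FROM students WHERE gpa BETWEEN 2.45 AND 3.64

Result:
id | name  | gpa 
---+-------+-----
1  | Dave  | 3.02
2  | Jack  | 2.92
4  | Frank | 2.61
6  | Frank | 2.51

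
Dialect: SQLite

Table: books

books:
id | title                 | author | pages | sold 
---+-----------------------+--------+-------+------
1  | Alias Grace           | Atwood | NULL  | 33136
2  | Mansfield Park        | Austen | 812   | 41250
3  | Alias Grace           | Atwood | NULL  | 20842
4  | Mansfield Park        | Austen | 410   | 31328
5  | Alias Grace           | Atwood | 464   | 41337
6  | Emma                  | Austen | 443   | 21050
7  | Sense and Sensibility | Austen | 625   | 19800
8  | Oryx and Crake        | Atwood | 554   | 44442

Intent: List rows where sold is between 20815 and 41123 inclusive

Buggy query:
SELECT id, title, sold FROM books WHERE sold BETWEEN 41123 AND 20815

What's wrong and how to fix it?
Bug: BETWEEN expects the lower bound first; with 41123 AND 20815 the range is empty

Fix: Swap the bounds so the smaller value comes first

Corrected query:
SELECT id, title, sold FROM books WHERE sold BETWEEN 20815 AND 41123

Result:
id | title          | sold 
---+----------------+------
1  | Alias Grace    | 33136
3  | Alias Grace    | 20842
4  | Mansfield Park | 31328
6  | Emma           | 21050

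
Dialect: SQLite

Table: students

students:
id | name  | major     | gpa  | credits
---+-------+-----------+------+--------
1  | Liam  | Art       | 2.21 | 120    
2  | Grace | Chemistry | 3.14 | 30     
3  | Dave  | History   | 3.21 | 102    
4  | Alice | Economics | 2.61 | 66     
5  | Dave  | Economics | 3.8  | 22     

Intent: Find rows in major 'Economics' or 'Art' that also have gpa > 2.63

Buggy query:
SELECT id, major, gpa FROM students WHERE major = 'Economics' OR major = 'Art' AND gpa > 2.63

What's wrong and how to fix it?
Bug: AND binds tighter than OR, so this parses as major = 'Economics' OR (major = 'Art' AND gpa > 2.63)

Fix: Add parentheses around the OR so the AND applies to both alternatives

Corrected query:
SELECT id, major, gpa FROM students WHERE (major = 'Economics' OR major = 'Art') AND gpa > 2.63

Result:
id | major     | gpa
---+-----------+----
5  | Economics | 3.8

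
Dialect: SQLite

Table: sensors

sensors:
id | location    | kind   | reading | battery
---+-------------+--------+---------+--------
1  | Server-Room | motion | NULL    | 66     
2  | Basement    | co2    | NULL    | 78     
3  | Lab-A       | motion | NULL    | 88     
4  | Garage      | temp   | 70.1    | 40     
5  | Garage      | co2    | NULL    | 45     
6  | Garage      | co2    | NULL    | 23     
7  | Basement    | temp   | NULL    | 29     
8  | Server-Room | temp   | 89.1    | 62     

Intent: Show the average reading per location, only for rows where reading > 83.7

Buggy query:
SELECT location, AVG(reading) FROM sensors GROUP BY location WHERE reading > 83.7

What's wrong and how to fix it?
Bug: Row-level WHERE must come before GROUP BY in the clause order

Fix: Move the WHERE clause before GROUP BY

Corrected query:
SELECT location, AVG(reading) FROM sensors WHERE reading > 83.7 GROUP BY location

Result:
location    | AVG(reading)
------------+-------------
Server-Room | 89.1        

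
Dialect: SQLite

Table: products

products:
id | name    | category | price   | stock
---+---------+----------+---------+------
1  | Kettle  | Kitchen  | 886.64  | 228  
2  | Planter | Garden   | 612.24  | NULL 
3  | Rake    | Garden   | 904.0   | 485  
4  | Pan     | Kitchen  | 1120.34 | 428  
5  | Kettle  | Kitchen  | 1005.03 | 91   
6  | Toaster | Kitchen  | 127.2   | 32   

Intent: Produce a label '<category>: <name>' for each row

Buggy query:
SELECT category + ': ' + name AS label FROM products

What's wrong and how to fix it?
Bug: '+' is numeric addition; on text columns SQLite converts them to 0 instead of concatenating

Fix: Replace + with || to concatenate text

Corrected query:
SELECT category || ': ' || name AS label FROM products

Result:
label           
----------------
Kitchen: Kettle 
Garden: Planter 
Garden: Rake    
Kitchen: Pan    
Kitchen: Kettle 
Kitchen: Toaster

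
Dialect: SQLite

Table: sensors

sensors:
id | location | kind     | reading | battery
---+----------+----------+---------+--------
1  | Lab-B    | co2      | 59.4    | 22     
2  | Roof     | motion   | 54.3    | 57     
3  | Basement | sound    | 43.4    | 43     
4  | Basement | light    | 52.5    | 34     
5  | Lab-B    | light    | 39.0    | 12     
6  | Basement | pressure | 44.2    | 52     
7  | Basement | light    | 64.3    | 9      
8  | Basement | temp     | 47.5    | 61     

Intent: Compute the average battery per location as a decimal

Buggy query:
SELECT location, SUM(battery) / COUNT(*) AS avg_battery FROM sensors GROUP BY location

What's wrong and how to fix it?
Bug: Both operands are integers, so '/' performs integer division and truncates

Fix: Cast one side to REAL so the division keeps the fractional part

Corrected query:
SELECT location, SUM(battery) * 1.0 / COUNT(*) AS avg_battery FROM sensors GROUP BY location

Result:
location | avg_battery
---------+------------
Basement | 39.8       
Lab-B    | 17         
Roof     | 57         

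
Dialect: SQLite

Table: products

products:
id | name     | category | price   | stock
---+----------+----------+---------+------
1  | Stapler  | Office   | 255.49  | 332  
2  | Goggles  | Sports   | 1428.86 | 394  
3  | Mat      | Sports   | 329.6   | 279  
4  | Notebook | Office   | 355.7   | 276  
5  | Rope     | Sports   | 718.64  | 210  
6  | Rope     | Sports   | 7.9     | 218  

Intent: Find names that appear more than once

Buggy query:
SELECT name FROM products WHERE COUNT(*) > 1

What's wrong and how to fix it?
Bug: COUNT(*) is an aggregate and cannot be used in WHERE

Fix: Group first, then use HAVING for the count condition

Corrected query:
SELECT name FROM products GROUP BY name HAVING COUNT(*) > 1

Result:
name
----
Rope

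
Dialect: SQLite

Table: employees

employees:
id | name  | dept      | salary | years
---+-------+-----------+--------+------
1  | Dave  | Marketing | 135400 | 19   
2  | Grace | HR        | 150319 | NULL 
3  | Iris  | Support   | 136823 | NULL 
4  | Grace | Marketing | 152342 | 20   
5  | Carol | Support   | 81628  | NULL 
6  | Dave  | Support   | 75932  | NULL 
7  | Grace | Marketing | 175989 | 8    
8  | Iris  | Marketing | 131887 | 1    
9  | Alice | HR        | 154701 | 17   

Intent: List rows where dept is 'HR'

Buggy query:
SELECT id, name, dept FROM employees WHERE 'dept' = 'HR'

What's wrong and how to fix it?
Bug: 'dept' in single quotes is a string literal, not the column; the comparison is literal-vs-literal and never true

Fix: Reference the column as dept without single quotes

Corrected query:
SELECT id, name, dept FROM employees WHERE dept = 'HR'

Result:
id | name  | dept
---+-------+-----
2  | Grace | HR  
9  | Alice | HR  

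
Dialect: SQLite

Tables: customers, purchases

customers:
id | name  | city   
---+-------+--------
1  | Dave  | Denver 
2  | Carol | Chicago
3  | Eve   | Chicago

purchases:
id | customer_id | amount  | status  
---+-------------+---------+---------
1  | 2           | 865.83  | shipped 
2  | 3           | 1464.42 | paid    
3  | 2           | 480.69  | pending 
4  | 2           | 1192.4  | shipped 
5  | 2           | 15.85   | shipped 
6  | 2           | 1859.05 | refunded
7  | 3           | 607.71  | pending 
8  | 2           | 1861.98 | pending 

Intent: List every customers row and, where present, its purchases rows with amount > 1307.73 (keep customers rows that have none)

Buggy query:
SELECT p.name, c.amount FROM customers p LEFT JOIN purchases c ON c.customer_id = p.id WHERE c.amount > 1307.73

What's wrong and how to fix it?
Bug: Filtering c.amount in WHERE discards the NULL rows produced by LEFT JOIN, turning it into an inner join

Fix: Put 'c.amount > 1307.73' in the JOIN's ON clause instead of WHERE

Corrected query:
SELECT p.name, c.amount FROM customers p LEFT JOIN purchases c ON c.customer_id = p.id AND c.amount > 1307.73

Result:
name  | amount 
------+--------
Dave  | NULL   
Carol | 1859.05
Carol | 1861.98
Eve   | 1464.42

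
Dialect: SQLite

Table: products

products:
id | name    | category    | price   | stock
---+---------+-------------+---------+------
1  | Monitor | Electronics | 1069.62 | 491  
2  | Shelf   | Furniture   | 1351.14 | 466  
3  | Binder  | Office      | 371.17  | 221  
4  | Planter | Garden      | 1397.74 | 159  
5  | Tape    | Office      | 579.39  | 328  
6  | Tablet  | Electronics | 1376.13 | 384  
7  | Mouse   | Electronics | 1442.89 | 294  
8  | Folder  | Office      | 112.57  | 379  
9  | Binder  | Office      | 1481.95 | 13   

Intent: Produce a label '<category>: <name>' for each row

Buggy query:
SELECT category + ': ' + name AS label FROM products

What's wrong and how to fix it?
Bug: SQLite uses || for string concatenation; + coerces text to numbers (yielding 0)

Fix: Use the || operator for string concatenation

Corrected query:
SELECT category || ': ' || name AS label FROM products

Result:
label               
--------------------
Electronics: Monitor
Furniture: Shelf    
Office: Binder      
Garden: Planter     
Office: Tape        
Electronics: Tablet 
Electronics: Mouse  
Office: Folder      
Office: Binder      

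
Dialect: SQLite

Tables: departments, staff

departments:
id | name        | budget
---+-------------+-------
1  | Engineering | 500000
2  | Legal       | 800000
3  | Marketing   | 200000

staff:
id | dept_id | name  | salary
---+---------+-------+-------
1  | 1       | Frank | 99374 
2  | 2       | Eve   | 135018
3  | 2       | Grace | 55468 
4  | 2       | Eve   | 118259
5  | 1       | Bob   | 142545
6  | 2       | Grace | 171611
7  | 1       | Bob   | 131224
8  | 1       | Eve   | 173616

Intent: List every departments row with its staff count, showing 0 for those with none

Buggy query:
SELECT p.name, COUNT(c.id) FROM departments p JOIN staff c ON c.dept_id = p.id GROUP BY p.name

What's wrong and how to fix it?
Bug: INNER JOIN drops departments rows that have no matching staff rows

Fix: Switch to LEFT JOIN to retain unmatched parent rows

Corrected query:
SELECT p.name, COUNT(c.id) FROM departments p LEFT JOIN staff c ON c.dept_id = p.id GROUP BY p.name

Result:
name        | COUNT(c.id)
------------+------------
Engineering | 4          
Legal       | 4          
Marketing   | 0          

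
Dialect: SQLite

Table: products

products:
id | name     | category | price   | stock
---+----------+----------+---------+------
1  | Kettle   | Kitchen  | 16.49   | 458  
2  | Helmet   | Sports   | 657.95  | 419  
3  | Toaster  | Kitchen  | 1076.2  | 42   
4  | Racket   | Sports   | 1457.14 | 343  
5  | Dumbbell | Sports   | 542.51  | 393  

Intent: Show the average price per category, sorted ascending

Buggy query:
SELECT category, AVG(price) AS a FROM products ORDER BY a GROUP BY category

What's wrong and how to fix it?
Bug: GROUP BY must precede ORDER BY

Fix: Reorder: SELECT … FROM … GROUP BY … ORDER BY …

Corrected query:
SELECT category, AVG(price) AS a FROM products GROUP BY category ORDER BY a

Result:
category | a         
---------+-----------
Kitchen  | 546.345   
Sports   | 885.866667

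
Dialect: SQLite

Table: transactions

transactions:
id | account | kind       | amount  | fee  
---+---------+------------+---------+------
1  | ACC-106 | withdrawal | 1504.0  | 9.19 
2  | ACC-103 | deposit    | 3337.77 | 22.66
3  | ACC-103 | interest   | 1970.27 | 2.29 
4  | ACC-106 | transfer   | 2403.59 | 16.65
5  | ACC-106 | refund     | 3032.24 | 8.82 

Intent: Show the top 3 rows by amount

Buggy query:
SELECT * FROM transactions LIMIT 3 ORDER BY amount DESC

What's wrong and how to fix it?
Bug: LIMIT must come after ORDER BY

Fix: Swap the clauses: ORDER BY first, then LIMIT

Corrected query:
SELECT * FROM transactions ORDER BY amount DESC LIMIT 3

Result:
id | account | kind     | amount  | fee  
---+---------+----------+---------+------
2  | ACC-103 | deposit  | 3337.77 | 22.66
5  | ACC-106 | refund   | 3032.24 | 8.82 
4  | ACC-106 | transfer | 2403.59 | 16.65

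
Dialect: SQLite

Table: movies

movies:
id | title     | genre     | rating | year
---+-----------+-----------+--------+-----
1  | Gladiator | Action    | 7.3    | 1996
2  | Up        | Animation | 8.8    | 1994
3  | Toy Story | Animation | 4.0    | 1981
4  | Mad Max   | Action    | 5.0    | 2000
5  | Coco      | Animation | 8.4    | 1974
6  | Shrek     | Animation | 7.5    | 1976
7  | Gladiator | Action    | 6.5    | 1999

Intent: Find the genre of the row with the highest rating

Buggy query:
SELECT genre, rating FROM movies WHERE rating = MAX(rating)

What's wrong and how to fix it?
Bug: MAX(rating) is an aggregate and cannot be used directly in WHERE

Fix: Wrap MAX in a scalar subquery so WHERE compares against a single value

Corrected query:
SELECT genre, rating FROM movies WHERE rating = (SELECT MAX(rating) FROM movies)

Result:
genre     | rating
----------+-------
Animation | 8.8   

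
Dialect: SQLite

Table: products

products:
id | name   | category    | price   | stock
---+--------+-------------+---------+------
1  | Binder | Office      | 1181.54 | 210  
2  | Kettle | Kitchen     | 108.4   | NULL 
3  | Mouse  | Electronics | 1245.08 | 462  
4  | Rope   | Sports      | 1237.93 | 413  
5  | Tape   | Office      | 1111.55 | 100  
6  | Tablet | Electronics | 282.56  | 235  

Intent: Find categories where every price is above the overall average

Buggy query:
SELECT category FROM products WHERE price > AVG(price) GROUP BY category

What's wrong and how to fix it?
Bug: AVG() is an aggregate; it can't sit directly in WHERE

Fix: Compute the overall average in a scalar subquery and compare each group's MIN against it in HAVING

Corrected query:
SELECT category FROM products GROUP BY category HAVING MIN(price) > (SELECT AVG(price) FROM products)

Result:
category
--------
Office  
Sports  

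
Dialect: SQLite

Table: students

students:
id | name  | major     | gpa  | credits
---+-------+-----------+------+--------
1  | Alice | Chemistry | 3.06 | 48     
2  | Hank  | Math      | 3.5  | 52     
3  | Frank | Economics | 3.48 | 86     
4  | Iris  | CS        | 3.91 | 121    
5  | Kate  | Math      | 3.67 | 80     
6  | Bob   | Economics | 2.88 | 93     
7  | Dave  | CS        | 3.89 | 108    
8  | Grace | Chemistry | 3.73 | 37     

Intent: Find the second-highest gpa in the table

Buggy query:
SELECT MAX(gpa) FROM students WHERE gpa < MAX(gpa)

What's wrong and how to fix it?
Bug: MAX(gpa) on the right of the comparison is an aggregate-in-WHERE error

Fix: Compute the overall MAX in a subquery, then take MAX of rows below it

Corrected query:
SELECT MAX(gpa) FROM students WHERE gpa < (SELECT MAX(gpa) FROM students)

Result:
MAX(gpa)
--------
3.89    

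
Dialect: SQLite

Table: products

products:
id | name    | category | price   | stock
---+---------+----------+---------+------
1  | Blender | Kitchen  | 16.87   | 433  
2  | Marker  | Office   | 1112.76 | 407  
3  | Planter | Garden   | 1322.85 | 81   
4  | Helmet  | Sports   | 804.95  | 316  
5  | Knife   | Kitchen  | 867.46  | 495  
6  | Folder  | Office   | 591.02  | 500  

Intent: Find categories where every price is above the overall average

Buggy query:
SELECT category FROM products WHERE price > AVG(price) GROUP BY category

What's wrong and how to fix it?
Bug: AVG() is an aggregate; it can't sit directly in WHERE

Fix: Compute the overall average in a scalar subquery and compare each group's MIN against it in HAVING

Corrected query:
SELECT category FROM products GROUP BY category HAVING MIN(price) > (SELECT AVG(price) FROM products)

Result:
category
--------
Garden  
Sports  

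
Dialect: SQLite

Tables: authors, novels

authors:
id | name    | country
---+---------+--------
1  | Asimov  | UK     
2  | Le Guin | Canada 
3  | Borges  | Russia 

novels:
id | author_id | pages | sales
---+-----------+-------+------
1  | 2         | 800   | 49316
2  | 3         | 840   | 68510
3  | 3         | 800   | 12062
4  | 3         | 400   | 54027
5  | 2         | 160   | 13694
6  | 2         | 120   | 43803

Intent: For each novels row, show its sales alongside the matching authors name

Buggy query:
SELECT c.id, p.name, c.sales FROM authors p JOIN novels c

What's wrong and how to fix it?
Bug: Missing join condition: each novels row is matched to all authors rows instead of just its own

Fix: Specify the join condition linking the foreign key to the parent id

Corrected query:
SELECT c.id, p.name, c.sales FROM authors p JOIN novels c ON c.author_id = p.id

Result:
id | name    | sales
---+---------+------
1  | Le Guin | 49316
2  | Borges  | 68510
3  | Borges  | 12062
4  | Borges  | 54027
5  | Le Guin | 13694
6  | Le Guin | 43803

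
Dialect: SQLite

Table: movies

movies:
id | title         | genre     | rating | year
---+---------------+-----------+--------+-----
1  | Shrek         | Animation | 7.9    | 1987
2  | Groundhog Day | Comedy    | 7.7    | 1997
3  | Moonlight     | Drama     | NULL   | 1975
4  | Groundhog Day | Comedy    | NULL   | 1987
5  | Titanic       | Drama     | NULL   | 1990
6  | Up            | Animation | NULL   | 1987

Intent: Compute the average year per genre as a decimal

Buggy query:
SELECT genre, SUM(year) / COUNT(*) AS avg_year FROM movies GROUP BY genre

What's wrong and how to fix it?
Bug: Both operands are integers, so '/' performs integer division and truncates

Fix: Multiply by 1.0 (or CAST to REAL) to force floating-point division

Corrected query:
SELECT genre, SUM(year) * 1.0 / COUNT(*) AS avg_year FROM movies GROUP BY genre

Result:
genre     | avg_year
----------+---------
Animation | 1987    
Comedy    | 1992    
Drama     | 1982.5  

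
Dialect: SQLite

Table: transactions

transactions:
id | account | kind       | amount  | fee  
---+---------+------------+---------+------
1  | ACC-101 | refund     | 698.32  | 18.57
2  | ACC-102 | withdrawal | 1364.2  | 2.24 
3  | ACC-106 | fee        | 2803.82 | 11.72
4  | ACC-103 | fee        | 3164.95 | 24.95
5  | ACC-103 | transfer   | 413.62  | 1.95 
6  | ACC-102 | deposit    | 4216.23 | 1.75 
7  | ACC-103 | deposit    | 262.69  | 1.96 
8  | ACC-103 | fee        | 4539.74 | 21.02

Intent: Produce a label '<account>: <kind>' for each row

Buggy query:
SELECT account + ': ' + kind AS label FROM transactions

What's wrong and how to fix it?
Bug: '+' is numeric addition; on text columns SQLite converts them to 0 instead of concatenating

Fix: Replace + with || to concatenate text

Corrected query:
SELECT account || ': ' || kind AS label FROM transactions

Result:
label              
-------------------
ACC-101: refund    
ACC-102: withdrawal
ACC-106: fee       
ACC-103: fee       
ACC-103: transfer  
ACC-102: deposit   
ACC-103: deposit   
ACC-103: fee       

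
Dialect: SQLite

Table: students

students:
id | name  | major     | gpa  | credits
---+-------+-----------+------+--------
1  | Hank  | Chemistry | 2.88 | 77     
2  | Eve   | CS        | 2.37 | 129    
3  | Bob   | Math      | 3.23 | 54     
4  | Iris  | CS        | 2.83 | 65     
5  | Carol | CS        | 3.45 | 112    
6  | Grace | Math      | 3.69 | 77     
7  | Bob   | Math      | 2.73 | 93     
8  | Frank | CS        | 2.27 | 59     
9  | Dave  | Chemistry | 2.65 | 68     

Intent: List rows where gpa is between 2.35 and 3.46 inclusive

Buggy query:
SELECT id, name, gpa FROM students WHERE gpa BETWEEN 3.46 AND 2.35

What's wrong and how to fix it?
Bug: BETWEEN expects the lower bound first; with 3.46 AND 2.35 the range is empty

Fix: Swap the bounds so the smaller value comes first

Corrected query:
SELECT id, name, gpa FROM students WHERE gpa BETWEEN 2.35 AND 3.46

Result:
id | name  | gpa 
---+-------+-----
1  | Hank  | 2.88
2  | Eve   | 2.37
3  | Bob   | 3.23
4  | Iris  | 2.83
5  | Carol | 3.45
7  | Bob   | 2.73
9  | Dave  | 2.65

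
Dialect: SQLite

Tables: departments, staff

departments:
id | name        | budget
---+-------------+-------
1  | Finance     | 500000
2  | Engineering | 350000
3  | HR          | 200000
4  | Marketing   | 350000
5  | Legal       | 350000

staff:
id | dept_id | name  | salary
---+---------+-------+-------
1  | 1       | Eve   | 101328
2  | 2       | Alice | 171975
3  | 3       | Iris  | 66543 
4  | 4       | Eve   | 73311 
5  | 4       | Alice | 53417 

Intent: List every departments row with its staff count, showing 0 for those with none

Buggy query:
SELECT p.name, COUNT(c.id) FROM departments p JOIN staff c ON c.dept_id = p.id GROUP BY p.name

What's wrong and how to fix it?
Bug: INNER JOIN drops departments rows that have no matching staff rows

Fix: Switch to LEFT JOIN to retain unmatched parent rows

Corrected query:
SELECT p.name, COUNT(c.id) FROM departments p LEFT JOIN staff c ON c.dept_id = p.id GROUP BY p.name

Result:
name        | COUNT(c.id)
------------+------------
Engineering | 1          
Finance     | 1          
HR          | 1          
Legal       | 0          
Marketing   | 2          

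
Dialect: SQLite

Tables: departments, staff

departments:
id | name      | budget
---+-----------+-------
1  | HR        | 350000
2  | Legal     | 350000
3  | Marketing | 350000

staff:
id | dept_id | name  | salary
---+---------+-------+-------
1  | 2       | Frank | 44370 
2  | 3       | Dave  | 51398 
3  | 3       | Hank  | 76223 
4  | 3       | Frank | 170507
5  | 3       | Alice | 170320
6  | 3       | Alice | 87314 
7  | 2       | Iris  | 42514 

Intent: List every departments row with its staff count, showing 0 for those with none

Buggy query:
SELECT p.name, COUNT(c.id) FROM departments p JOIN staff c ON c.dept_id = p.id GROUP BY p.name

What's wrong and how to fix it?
Bug: INNER JOIN drops departments rows that have no matching staff rows

Fix: Switch to LEFT JOIN to retain unmatched parent rows

Corrected query:
SELECT p.name, COUNT(c.id) FROM departments p LEFT JOIN staff c ON c.dept_id = p.id GROUP BY p.name

Result:
name      | COUNT(c.id)
----------+------------
HR        | 0          
Legal     | 2          
Marketing | 5          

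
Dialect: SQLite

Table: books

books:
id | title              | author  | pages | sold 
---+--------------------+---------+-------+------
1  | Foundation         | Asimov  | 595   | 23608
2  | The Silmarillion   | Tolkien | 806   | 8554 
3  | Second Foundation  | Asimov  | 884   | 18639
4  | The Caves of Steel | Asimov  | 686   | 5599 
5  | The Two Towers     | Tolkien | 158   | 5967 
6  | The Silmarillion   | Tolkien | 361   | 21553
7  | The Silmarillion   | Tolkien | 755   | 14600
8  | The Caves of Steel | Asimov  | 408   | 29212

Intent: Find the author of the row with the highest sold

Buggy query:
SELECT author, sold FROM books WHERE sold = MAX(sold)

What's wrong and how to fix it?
Bug: MAX(sold) is an aggregate and cannot be used directly in WHERE

Fix: Use a subquery: WHERE sold = (SELECT MAX(sold) FROM books)

Corrected query:
SELECT author, sold FROM books WHERE sold = (SELECT MAX(sold) FROM books)

Result:
author | sold 
-------+------
Asimov | 29212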